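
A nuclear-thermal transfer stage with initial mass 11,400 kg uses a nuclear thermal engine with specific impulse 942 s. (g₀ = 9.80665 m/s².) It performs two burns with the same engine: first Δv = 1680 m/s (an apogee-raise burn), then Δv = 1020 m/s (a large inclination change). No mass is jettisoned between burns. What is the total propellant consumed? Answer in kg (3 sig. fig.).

total propellant consumed ≈ 2890 kg

v_e = Isp · g₀ = 942 × 9.80665 = 9237.9 m/s.
After the first burn: m = 11400 × exp(−1680/9237.9) = 11400 × 0.83372 = 9,504.41 kg.
After the second burn: m = 9,504.41 × exp(−1020/9237.9) = 9,504.41 × 0.89546 = 8,510.82 kg.
Total propellant = m₀ − m_final = 11400 − 8,510.82 = 2,889.18 kg.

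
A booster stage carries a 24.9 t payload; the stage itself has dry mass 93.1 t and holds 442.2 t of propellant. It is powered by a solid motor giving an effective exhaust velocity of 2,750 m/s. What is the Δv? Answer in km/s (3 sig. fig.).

Δv ≈ 4.28 km/s

m₀ = payload + dry + propellant = 24.9 + 93.1 + 442.2 = 560.2 t.
m_f = payload + dry = 24.9 + 93.1 = 118 t.
From the ideal rocket equation, Δv = v_e · ln(m₀/m_f) = 2750.0 × ln(4.747) = 2750.0 × 1.5576 ≈ 4283.4 m/s.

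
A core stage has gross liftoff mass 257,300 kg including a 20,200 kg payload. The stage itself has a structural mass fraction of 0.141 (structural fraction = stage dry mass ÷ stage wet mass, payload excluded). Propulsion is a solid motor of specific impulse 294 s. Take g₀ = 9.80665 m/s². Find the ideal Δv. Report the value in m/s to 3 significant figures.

Δv ≈ 4520 m/s

Stage wet mass = m₀ − payload = 257,300 − 20,200 = 237,100 kg.
Stage dry mass = ε × stage wet mass = 0.141 × 237,100 = 33,431.1 kg.
Burnout mass m_f = stage dry + payload = 33,431.1 + 20,200 = 53,631.1 kg.
v_e = Isp · g₀ = 294 × 9.80665 = 2883.2 m/s.
Δv = v_e · ln(257,300/53,631.1) = 2883.2 × ln(4.798) = 2883.2 × 1.5681 ≈ 4521 m/s.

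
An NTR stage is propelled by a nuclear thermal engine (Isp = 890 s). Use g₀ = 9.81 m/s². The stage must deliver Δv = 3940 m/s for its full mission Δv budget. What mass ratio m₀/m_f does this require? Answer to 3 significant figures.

v_e = Isp · g₀ = 890 × 9.81 = 8730.9 m/s.
From the ideal rocket equation, m₀/m_f = exp(Δv / v_e) = exp(3940 / 8730.9) = exp(0.4513) = 1.5703.

mass ratio ≈ 1.57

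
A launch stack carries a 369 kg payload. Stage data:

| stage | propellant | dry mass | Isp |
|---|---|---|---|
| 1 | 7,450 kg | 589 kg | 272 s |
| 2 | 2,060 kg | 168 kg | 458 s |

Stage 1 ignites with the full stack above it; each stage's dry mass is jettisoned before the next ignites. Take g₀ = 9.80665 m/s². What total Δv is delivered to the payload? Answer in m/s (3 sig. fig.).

Δv ≈ 10300 m/s

Ignition mass of stage 1 = 7,450+589 + 2,060+168 + 369 = 10,636 kg.
Stage 1: m₀ = 10,636 kg, m_f = 10,636 − 7,450 = 3,186 kg; Δv = 272×9.80665×ln(3.338) = 2667.4×1.2055 ≈ 3216 m/s.
Stage 2: m₀ = 2,597 kg, m_f = 2,597 − 2,060 = 537 kg; Δv = 458×9.80665×ln(4.836) = 4491.4×1.5761 ≈ 7079 m/s.
Total Δv = 3216 + 7079 = 10295 m/s.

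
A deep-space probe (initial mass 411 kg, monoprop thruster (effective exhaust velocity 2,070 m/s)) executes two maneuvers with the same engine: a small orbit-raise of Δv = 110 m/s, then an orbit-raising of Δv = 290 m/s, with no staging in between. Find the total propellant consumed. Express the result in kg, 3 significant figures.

total propellant consumed ≈ 72.2 kg

After the first burn: m = 411 × exp(−110/2070.0) = 411 × 0.94825 = 389.731 kg.
After the second burn: m = 389.731 × exp(−290/2070.0) = 389.731 × 0.86927 = 338.781 kg.
Total propellant = m₀ − m_final = 411 − 338.781 = 72.219 kg.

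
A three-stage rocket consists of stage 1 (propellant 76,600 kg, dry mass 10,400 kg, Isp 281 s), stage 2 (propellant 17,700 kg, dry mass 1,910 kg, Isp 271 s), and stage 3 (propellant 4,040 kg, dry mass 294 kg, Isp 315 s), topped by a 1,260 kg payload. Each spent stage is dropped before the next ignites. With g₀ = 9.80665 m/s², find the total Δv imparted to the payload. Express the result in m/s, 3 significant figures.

Δv ≈ 10300 m/s

Ignition mass of stage 1 = 76,600+10,400 + 17,700+1,910 + 4,040+294 + 1,260 = 112,204 kg.
Stage 1: m₀ = 112,204 kg, m_f = 112,204 − 76,600 = 35,604 kg; Δv = 281×9.80665×ln(3.151) = 2755.7×1.1479 ≈ 3163 m/s.
Stage 2: m₀ = 25,204 kg, m_f = 25,204 − 17,700 = 7,504 kg; Δv = 271×9.80665×ln(3.359) = 2657.6×1.2116 ≈ 3220 m/s.
Stage 3: m₀ = 5,594 kg, m_f = 5,594 − 4,040 = 1,554 kg; Δv = 315×9.80665×ln(3.6) = 3089.1×1.2809 ≈ 3957 m/s.
Total Δv = 3163 + 3220 + 3957 = 10340 m/s.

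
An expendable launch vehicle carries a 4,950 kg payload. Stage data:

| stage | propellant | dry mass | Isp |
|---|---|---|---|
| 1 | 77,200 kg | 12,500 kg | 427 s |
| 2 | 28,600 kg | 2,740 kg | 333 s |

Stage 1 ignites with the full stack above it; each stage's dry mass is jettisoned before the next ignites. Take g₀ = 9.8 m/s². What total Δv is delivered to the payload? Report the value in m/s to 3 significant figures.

Δv ≈ 9030 m/s

Ignition mass of stage 1 = 77,200+12,500 + 28,600+2,740 + 4,950 = 125,990 kg.
Stage 1: m₀ = 125,990 kg, m_f = 125,990 − 77,200 = 48,790 kg; Δv = 427×9.8×ln(2.582) = 4184.6×0.9487 ≈ 3970 m/s.
Stage 2: m₀ = 36,290 kg, m_f = 36,290 − 28,600 = 7,690 kg; Δv = 333×9.8×ln(4.719) = 3263.4×1.5516 ≈ 5064 m/s.
Total Δv = 3970 + 5064 = 9034 m/s.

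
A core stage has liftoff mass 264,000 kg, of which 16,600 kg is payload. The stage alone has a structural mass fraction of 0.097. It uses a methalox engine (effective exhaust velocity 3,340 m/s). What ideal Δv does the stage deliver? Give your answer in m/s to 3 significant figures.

Δv ≈ 6250 m/s

Stage wet mass = m₀ − payload = 264,000 − 16,600 = 247,400 kg.
Stage dry mass = ε × stage wet mass = 0.097 × 247,400 = 23,997.8 kg.
Burnout mass m_f = stage dry + payload = 23,997.8 + 16,600 = 40,597.8 kg.
Using Δv = v_e ln(m₀/m_f): Δv = v_e · ln(264,000/40,597.8) = 3340.0 × ln(6.503) = 3340.0 × 1.8722 ≈ 6253 m/s.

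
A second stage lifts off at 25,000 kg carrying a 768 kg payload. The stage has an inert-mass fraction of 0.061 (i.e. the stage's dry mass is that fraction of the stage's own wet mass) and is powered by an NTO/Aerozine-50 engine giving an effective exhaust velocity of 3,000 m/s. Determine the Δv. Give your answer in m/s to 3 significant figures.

Stage wet mass = m₀ − payload = 25,000 − 768 = 24,232 kg.
Stage dry mass = ε × stage wet mass = 0.061 × 24,232 = 1,478.15 kg.
Burnout mass m_f = stage dry + payload = 1,478.15 + 768 = 2,246.15 kg.
Δv = v_e · ln(25,000/2,246.15) = 3000.0 × ln(11.13) = 3000.0 × 2.4097 ≈ 7229 m/s.

Δv ≈ 7230 m/s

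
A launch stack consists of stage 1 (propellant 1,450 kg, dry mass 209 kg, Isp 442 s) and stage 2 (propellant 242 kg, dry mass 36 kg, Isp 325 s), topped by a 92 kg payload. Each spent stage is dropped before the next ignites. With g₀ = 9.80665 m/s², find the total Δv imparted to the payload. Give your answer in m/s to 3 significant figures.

Δv ≈ 8820 m/s

Ignition mass of stage 1 = 1,450+209 + 242+36 + 92 = 2,029 kg.
Stage 1: m₀ = 2,029 kg, m_f = 2,029 − 1,450 = 579 kg; Δv = 442×9.80665×ln(3.504) = 4334.5×1.2540 ≈ 5435 m/s.
Stage 2: m₀ = 370 kg, m_f = 370 − 242 = 128 kg; Δv = 325×9.80665×ln(2.891) = 3187.2×1.0615 ≈ 3383 m/s.
Total Δv = 5435 + 3383 = 8818 m/s.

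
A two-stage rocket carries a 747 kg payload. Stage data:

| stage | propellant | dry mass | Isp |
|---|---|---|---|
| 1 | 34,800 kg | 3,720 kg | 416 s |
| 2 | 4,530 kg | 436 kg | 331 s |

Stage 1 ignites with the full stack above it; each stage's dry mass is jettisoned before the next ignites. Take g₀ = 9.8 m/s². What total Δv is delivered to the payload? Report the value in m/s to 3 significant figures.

Δv ≈ 11400 m/s

Ignition mass of stage 1 = 34,800+3,720 + 4,530+436 + 747 = 44,233 kg.
Stage 1: m₀ = 44,233 kg, m_f = 44,233 − 34,800 = 9,433 kg; Δv = 416×9.8×ln(4.689) = 4076.8×1.5453 ≈ 6300 m/s.
Stage 2: m₀ = 5,713 kg, m_f = 5,713 − 4,530 = 1,183 kg; Δv = 331×9.8×ln(4.829) = 3243.8×1.5747 ≈ 5108 m/s.
Total Δv = 6300 + 5108 = 11408 m/s.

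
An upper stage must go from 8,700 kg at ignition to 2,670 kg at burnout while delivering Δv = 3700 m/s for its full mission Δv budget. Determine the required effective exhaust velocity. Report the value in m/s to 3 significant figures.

v_e ≈ 3130 m/s

ln(m₀/m_f) = ln(8700/2670) = ln(3.258) = 1.1812.
v_e = Δv / ln(m₀/m_f) = 3700 / 1.1812 = 3132.3 m/s.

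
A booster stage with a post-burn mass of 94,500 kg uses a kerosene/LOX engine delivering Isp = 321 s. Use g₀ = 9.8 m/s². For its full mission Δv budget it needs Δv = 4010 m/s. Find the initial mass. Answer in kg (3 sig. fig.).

v_e = Isp · g₀ = 321 × 9.8 = 3145.8 m/s.
m₀/m_f = exp(Δv / v_e) = exp(4010 / 3145.8) = exp(1.2747) = 3.5777.
m₀ = m_f × 3.5777 = 94,500 × 3.5777 = 338,093 kg.

initial mass ≈ 338000 kg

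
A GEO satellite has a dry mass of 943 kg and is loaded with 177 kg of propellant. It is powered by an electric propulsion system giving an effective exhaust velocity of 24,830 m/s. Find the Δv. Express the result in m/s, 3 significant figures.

Δv ≈ 4270 m/s

m₀ = m_dry + m_prop = 943 + 177 = 1,120 kg.
Δv = v_e · ln(m₀/m_f) = 24830.0 × ln(1.188) = 24830.0 × 0.1720 ≈ 4271.2 m/s.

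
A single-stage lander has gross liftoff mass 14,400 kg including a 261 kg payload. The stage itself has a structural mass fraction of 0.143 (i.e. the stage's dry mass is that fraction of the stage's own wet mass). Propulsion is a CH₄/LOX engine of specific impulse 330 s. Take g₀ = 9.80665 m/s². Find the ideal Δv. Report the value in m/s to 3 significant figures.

Stage wet mass = m₀ − payload = 14,400 − 261 = 14,139 kg.
Stage dry mass = ε × stage wet mass = 0.143 × 14,139 = 2,021.88 kg.
Burnout mass m_f = stage dry + payload = 2,021.88 + 261 = 2,282.88 kg.
v_e = Isp · g₀ = 330 × 9.80665 = 3236.2 m/s.
From the ideal rocket equation, Δv = v_e · ln(14,400/2,282.88) = 3236.2 × ln(6.308) = 3236.2 × 1.8418 ≈ 5960 m/s.

Δv ≈ 5960 m/s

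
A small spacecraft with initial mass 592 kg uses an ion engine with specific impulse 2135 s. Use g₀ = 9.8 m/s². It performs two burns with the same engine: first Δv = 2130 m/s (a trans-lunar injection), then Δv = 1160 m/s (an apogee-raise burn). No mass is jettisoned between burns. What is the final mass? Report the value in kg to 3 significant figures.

v_e = Isp · g₀ = 2135 × 9.8 = 20923.0 m/s.
After the first burn: m = 592 × exp(−2130/20923.0) = 592 × 0.90321 = 534.7 kg.
After the second burn: m = 534.7 × exp(−1160/20923.0) = 534.7 × 0.94607 = 505.864 kg.

final mass ≈ 506 kg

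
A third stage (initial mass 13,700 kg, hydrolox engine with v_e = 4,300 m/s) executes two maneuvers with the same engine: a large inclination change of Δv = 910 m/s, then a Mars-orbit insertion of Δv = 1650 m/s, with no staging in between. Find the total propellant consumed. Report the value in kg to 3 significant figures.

After the first burn: m = 13700 × exp(−910/4300.0) = 13700 × 0.80927 = 11,087 kg.
After the second burn: m = 11,087 × exp(−1650/4300.0) = 11,087 × 0.68132 = 7,553.79 kg.
Total propellant = m₀ − m_final = 13700 − 7,553.79 = 6,146.21 kg.

total propellant consumed ≈ 6150 kg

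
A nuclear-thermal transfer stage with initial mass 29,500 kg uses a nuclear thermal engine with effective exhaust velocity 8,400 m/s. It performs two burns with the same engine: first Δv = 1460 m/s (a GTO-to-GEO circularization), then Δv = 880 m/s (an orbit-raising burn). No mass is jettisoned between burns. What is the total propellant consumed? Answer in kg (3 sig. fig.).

total propellant consumed ≈ 7170 kg

After the first burn: m = 29500 × exp(−1460/8400.0) = 29500 × 0.84046 = 24,793.6 kg.
After the second burn: m = 24,793.6 × exp(−880/8400.0) = 24,793.6 × 0.90054 = 22,327.6 kg.
Total propellant = m₀ − m_final = 29500 − 22,327.6 = 7,172.4 kg.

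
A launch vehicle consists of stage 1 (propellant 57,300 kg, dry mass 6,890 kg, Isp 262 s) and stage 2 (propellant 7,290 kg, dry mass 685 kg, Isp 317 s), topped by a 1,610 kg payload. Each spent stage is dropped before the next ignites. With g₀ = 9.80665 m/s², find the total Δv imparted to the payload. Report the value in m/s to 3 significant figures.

Ignition mass of stage 1 = 57,300+6,890 + 7,290+685 + 1,610 = 73,775 kg.
Stage 1: m₀ = 73,775 kg, m_f = 73,775 − 57,300 = 16,475 kg; Δv = 262×9.80665×ln(4.478) = 2569.3×1.4992 ≈ 3852 m/s.
Stage 2: m₀ = 9,585 kg, m_f = 9,585 − 7,290 = 2,295 kg; Δv = 317×9.80665×ln(4.176) = 3108.7×1.4295 ≈ 4444 m/s.
Total Δv = 3852 + 4444 = 8296 m/s.

Δv ≈ 8300 m/s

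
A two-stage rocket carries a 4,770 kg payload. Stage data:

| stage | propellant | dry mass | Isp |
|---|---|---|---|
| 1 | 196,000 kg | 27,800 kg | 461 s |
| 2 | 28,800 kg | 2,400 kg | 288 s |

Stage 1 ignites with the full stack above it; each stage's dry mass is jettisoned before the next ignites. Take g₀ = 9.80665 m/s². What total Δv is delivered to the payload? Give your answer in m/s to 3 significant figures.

Ignition mass of stage 1 = 196,000+27,800 + 28,800+2,400 + 4,770 = 259,770 kg.
Stage 1: m₀ = 259,770 kg, m_f = 259,770 − 196,000 = 63,770 kg; Δv = 461×9.80665×ln(4.074) = 4520.9×1.4045 ≈ 6350 m/s.
Stage 2: m₀ = 35,970 kg, m_f = 35,970 − 28,800 = 7,170 kg; Δv = 288×9.80665×ln(5.017) = 2824.3×1.6128 ≈ 4555 m/s.
Total Δv = 6350 + 4555 = 10905 m/s.

Δv ≈ 10900 m/s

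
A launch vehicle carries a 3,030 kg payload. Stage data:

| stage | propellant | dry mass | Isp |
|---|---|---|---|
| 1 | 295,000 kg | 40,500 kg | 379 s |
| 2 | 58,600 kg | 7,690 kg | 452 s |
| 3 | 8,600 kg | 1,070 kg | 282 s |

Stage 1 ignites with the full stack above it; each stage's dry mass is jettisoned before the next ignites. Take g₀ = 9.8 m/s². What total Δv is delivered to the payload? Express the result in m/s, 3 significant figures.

Δv ≈ 13700 m/s

Ignition mass of stage 1 = 295,000+40,500 + 58,600+7,690 + 8,600+1,070 + 3,030 = 414,490 kg.
Stage 1: m₀ = 414,490 kg, m_f = 414,490 − 295,000 = 119,490 kg; Δv = 379×9.8×ln(3.469) = 3714.2×1.2438 ≈ 4620 m/s.
Stage 2: m₀ = 78,990 kg, m_f = 78,990 − 58,600 = 20,390 kg; Δv = 452×9.8×ln(3.874) = 4429.6×1.3543 ≈ 5999 m/s.
Stage 3: m₀ = 12,700 kg, m_f = 12,700 − 8,600 = 4,100 kg; Δv = 282×9.8×ln(3.098) = 2763.6×1.1306 ≈ 3125 m/s.
Total Δv = 4620 + 5999 + 3125 = 13744 m/s.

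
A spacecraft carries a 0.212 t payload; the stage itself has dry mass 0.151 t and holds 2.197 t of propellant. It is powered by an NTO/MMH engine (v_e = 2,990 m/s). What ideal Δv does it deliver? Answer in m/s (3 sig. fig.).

Δv ≈ 5840 m/s

m₀ = payload + dry + propellant = 0.212 + 0.151 + 2.197 = 2.56 t.
m_f = payload + dry = 0.212 + 0.151 = 0.363 t.
Δv = v_e · ln(m₀/m_f) = 2990.0 × ln(7.052) = 2990.0 × 1.9534 ≈ 5840.5 m/s.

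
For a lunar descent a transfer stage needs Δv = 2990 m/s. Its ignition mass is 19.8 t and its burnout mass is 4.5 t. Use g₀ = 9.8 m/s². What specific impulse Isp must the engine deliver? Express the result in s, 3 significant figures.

ln(m₀/m_f) = ln(19800/4500) = ln(4.4) = 1.4816.
Rocket equation: v_e = Δv / ln(m₀/m_f) = 2990 / 1.4816 = 2018.1 m/s.
Isp = v_e / g₀ = 2018.1 / 9.8 = 205.9 s.

Isp ≈ 206 s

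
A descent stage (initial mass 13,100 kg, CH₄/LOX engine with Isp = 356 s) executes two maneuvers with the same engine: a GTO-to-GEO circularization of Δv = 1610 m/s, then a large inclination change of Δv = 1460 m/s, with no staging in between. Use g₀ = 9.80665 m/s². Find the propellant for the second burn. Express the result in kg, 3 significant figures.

propellant for the second burn ≈ 2820 kg

v_e = Isp · g₀ = 356 × 9.80665 = 3491.2 m/s.
After the first burn: m = 13100 × exp(−1610/3491.2) = 13100 × 0.63055 = 8,260.21 kg.
After the second burn: m = 8,260.21 × exp(−1460/3491.2) = 8,260.21 × 0.65823 = 5,437.12 kg.
Second-burn propellant = 8,260.21 − 5,437.12 = 2,823.09 kg.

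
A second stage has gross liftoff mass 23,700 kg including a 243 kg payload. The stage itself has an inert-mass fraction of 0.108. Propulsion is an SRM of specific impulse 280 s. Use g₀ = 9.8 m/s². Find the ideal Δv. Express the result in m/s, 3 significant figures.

Δv ≈ 5880 m/s

Stage wet mass = m₀ − payload = 23,700 − 243 = 23,457 kg.
Stage dry mass = ε × stage wet mass = 0.108 × 23,457 = 2,533.36 kg.
Burnout mass m_f = stage dry + payload = 2,533.36 + 243 = 2,776.36 kg.
v_e = Isp · g₀ = 280 × 9.8 = 2744.0 m/s.
Δv = v_e · ln(23,700/2,776.36) = 2744.0 × ln(8.536) = 2744.0 × 2.1443 ≈ 5884 m/s.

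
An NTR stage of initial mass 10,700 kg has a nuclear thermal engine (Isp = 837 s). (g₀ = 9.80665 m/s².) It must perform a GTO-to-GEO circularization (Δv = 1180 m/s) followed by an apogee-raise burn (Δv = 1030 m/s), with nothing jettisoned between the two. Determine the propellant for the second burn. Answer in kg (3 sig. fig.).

propellant for the second burn ≈ 1090 kg

v_e = Isp · g₀ = 837 × 9.80665 = 8208.2 m/s.
After the first burn: m = 10700 × exp(−1180/8208.2) = 10700 × 0.86610 = 9,267.27 kg.
After the second burn: m = 9,267.27 × exp(−1030/8208.2) = 9,267.27 × 0.88207 = 8,174.38 kg.
Second-burn propellant = 9,267.27 − 8,174.38 = 1,092.89 kg.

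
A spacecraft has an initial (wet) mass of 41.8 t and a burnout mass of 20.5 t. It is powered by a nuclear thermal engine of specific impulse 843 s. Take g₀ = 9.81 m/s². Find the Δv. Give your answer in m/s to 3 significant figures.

v_e = Isp · g₀ = 843 × 9.81 = 8269.8 m/s.
By the Tsiolkovsky rocket equation, Δv = v_e · ln(m₀/m_f) = 8269.8 × ln(2.039) = 8269.8 × 0.7125 ≈ 5892.0 m/s.

Δv ≈ 5890 m/s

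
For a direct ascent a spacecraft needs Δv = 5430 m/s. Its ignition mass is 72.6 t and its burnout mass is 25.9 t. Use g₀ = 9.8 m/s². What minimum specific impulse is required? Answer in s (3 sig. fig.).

Isp ≈ 538 s

ln(m₀/m_f) = ln(72600/25900) = ln(2.803) = 1.0307.
v_e = Δv / ln(m₀/m_f) = 5430 / 1.0307 = 5268.2 m/s.
Isp = v_e / g₀ = 5268.2 / 9.8 = 537.6 s.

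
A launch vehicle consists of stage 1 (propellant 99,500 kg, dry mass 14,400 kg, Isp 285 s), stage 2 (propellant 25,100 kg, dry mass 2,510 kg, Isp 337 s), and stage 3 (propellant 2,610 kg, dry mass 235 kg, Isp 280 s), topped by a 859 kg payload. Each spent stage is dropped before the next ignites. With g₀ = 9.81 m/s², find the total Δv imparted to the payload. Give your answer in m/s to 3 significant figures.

Ignition mass of stage 1 = 99,500+14,400 + 25,100+2,510 + 2,610+235 + 859 = 145,214 kg.
Stage 1: m₀ = 145,214 kg, m_f = 145,214 − 99,500 = 45,714 kg; Δv = 285×9.81×ln(3.177) = 2795.9×1.1558 ≈ 3231 m/s.
Stage 2: m₀ = 31,314 kg, m_f = 31,314 − 25,100 = 6,214 kg; Δv = 337×9.81×ln(5.039) = 3306.0×1.6173 ≈ 5347 m/s.
Stage 3: m₀ = 3,704 kg, m_f = 3,704 − 2,610 = 1,094 kg; Δv = 280×9.81×ln(3.386) = 2746.8×1.2196 ≈ 3350 m/s.
Total Δv = 3231 + 5347 + 3350 = 11928 m/s.

Δv ≈ 11900 m/s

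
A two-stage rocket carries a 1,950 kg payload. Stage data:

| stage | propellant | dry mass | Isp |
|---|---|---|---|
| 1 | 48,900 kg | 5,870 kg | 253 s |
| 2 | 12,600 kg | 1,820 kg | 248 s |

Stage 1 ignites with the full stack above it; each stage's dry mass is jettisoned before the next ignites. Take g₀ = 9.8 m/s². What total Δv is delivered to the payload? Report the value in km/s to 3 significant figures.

Ignition mass of stage 1 = 48,900+5,870 + 12,600+1,820 + 1,950 = 71,140 kg.
Stage 1: m₀ = 71,140 kg, m_f = 71,140 − 48,900 = 22,240 kg; Δv = 253×9.8×ln(3.199) = 2479.4×1.1628 ≈ 2883 m/s.
Stage 2: m₀ = 16,370 kg, m_f = 16,370 − 12,600 = 3,770 kg; Δv = 248×9.8×ln(4.342) = 2430.4×1.4684 ≈ 3569 m/s.
Total Δv = 2883 + 3569 = 6452 m/s.

Δv ≈ 6.45 km/s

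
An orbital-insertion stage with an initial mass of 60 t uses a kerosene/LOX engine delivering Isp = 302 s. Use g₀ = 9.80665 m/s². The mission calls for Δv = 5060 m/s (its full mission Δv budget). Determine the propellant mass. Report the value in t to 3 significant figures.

v_e = Isp · g₀ = 302 × 9.80665 = 2961.6 m/s.
Rocket equation: m₀/m_f = exp(Δv / v_e) = exp(5060 / 2961.6) = exp(1.7085) = 5.5208.
m_f = 60 / 5.5208 = 10.868 t, so propellant = m₀ − m_f = 60 − 10.868 = 49.132 t.

propellant mass ≈ 49.1 t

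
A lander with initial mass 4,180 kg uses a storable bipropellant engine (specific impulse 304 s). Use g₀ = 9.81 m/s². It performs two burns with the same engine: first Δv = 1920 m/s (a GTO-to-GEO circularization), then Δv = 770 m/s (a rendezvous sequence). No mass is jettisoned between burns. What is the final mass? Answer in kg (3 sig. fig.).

v_e = Isp · g₀ = 304 × 9.81 = 2982.2 m/s.
After the first burn: m = 4180 × exp(−1920/2982.2) = 4180 × 0.52529 = 2,195.71 kg.
After the second burn: m = 2,195.71 × exp(−770/2982.2) = 2,195.71 × 0.77244 = 1,696.05 kg.

final mass ≈ 1700 kg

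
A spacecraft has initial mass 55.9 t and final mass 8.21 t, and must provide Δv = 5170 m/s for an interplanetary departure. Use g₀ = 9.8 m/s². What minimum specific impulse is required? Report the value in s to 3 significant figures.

ln(m₀/m_f) = ln(55900/8210) = ln(6.809) = 1.9182.
Rocket equation: v_e = Δv / ln(m₀/m_f) = 5170 / 1.9182 = 2695.2 m/s.
Isp = v_e / g₀ = 2695.2 / 9.8 = 275.0 s.

Isp ≈ 275 s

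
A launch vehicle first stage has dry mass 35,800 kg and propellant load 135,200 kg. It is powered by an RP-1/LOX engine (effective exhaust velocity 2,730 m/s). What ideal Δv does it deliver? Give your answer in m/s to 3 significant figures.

Δv ≈ 4270 m/s

m₀ = m_dry + m_prop = 35,800 + 135,200 = 171,000 kg.
Δv = v_e · ln(m₀/m_f) = 2730.0 × ln(4.777) = 2730.0 × 1.5637 ≈ 4268.9 m/s.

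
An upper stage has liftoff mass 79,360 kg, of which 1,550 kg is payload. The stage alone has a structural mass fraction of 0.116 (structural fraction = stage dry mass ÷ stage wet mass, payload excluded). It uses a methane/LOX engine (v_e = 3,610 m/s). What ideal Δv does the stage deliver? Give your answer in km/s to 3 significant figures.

Stage wet mass = m₀ − payload = 79,360 − 1,550 = 77,810 kg.
Stage dry mass = ε × stage wet mass = 0.116 × 77,810 = 9,025.96 kg.
Burnout mass m_f = stage dry + payload = 9,025.96 + 1,550 = 10,575.96 kg.
Δv = v_e · ln(79,360/10,575.96) = 3610.0 × ln(7.504) = 3610.0 × 2.0154 ≈ 7276 m/s.

Δv ≈ 7.28 km/s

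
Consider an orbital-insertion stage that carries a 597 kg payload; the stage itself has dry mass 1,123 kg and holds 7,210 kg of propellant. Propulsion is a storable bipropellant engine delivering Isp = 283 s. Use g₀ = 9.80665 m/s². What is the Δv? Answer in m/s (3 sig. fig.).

v_e = Isp · g₀ = 283 × 9.80665 = 2775.3 m/s.
m₀ = payload + dry + propellant = 597 + 1,123 + 7,210 = 8,930 kg.
m_f = payload + dry = 597 + 1,123 = 1,720 kg.
Δv = v_e · ln(m₀/m_f) = 2775.3 × ln(5.192) = 2775.3 × 1.6471 ≈ 4571.1 m/s.

Δv ≈ 4570 m/s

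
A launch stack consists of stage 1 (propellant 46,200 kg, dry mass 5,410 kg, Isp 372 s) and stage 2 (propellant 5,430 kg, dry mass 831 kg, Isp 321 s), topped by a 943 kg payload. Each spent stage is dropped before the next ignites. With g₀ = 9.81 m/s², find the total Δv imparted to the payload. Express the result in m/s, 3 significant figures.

Δv ≈ 10000 m/s

Ignition mass of stage 1 = 46,200+5,410 + 5,430+831 + 943 = 58,814 kg.
Stage 1: m₀ = 58,814 kg, m_f = 58,814 − 46,200 = 12,614 kg; Δv = 372×9.81×ln(4.663) = 3649.3×1.5396 ≈ 5618 m/s.
Stage 2: m₀ = 7,204 kg, m_f = 7,204 − 5,430 = 1,774 kg; Δv = 321×9.81×ln(4.061) = 3149.0×1.4014 ≈ 4413 m/s.
Total Δv = 5618 + 4413 = 10031 m/s.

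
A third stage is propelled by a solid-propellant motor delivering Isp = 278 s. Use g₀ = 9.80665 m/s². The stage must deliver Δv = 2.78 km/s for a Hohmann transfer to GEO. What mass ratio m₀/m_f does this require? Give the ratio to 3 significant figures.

v_e = Isp · g₀ = 278 × 9.80665 = 2726.2 m/s.
m₀/m_f = exp(Δv / v_e) = exp(2780 / 2726.2) = exp(1.0197) = 2.7724.

mass ratio ≈ 2.77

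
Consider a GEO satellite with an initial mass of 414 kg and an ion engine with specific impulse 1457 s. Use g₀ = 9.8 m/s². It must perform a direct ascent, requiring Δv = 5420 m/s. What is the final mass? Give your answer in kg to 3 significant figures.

final mass ≈ 283 kg

v_e = Isp · g₀ = 1457 × 9.8 = 14278.6 m/s.
From the ideal rocket equation, m₀/m_f = exp(Δv / v_e) = exp(5420 / 14278.6) = exp(0.3796) = 1.4617.
m_f = m₀ / 1.4617 = 414 / 1.4617 = 283.232 kg.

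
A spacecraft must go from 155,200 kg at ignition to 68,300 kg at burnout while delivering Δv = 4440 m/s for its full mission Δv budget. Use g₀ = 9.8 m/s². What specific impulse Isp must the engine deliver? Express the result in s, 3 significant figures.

ln(m₀/m_f) = ln(155200/68300) = ln(2.272) = 0.8208.
Rocket equation: v_e = Δv / ln(m₀/m_f) = 4440 / 0.8208 = 5409.3 m/s.
Isp = v_e / g₀ = 5409.3 / 9.8 = 552.0 s.

Isp ≈ 552 s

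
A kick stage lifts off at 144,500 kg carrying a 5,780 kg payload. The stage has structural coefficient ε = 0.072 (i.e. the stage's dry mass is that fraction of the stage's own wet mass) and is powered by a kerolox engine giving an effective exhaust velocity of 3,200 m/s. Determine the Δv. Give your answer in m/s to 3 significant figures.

Stage wet mass = m₀ − payload = 144,500 − 5,780 = 138,720 kg.
Stage dry mass = ε × stage wet mass = 0.072 × 138,720 = 9,987.84 kg.
Burnout mass m_f = stage dry + payload = 9,987.84 + 5,780 = 15,767.84 kg.
Δv = v_e · ln(144,500/15,767.84) = 3200.0 × ln(9.164) = 3200.0 × 2.2153 ≈ 7089 m/s.

Δv ≈ 7090 m/s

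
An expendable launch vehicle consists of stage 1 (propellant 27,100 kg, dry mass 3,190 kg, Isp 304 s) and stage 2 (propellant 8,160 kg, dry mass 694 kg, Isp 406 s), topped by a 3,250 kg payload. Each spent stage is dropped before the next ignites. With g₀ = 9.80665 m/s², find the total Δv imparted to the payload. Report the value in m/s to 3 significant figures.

Δv ≈ 7500 m/s

Ignition mass of stage 1 = 27,100+3,190 + 8,160+694 + 3,250 = 42,394 kg.
Stage 1: m₀ = 42,394 kg, m_f = 42,394 − 27,100 = 15,294 kg; Δv = 304×9.80665×ln(2.772) = 2981.2×1.0195 ≈ 3039 m/s.
Stage 2: m₀ = 12,104 kg, m_f = 12,104 − 8,160 = 3,944 kg; Δv = 406×9.80665×ln(3.069) = 3981.5×1.1213 ≈ 4465 m/s.
Total Δv = 3039 + 4465 = 7504 m/s.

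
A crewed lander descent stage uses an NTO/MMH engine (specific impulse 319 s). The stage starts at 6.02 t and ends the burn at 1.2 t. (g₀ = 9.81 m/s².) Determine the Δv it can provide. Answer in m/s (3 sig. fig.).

v_e = Isp · g₀ = 319 × 9.81 = 3129.4 m/s.
Rocket equation: Δv = v_e · ln(m₀/m_f) = 3129.4 × ln(5.017) = 3129.4 × 1.6128 ≈ 5047.0 m/s.

Δv ≈ 5050 m/s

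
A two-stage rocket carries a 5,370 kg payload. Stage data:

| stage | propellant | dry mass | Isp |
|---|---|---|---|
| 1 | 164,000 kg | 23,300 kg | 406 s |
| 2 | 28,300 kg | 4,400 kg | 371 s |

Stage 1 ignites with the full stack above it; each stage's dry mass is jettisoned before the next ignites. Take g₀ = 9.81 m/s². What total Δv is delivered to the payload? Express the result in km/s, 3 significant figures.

Δv ≈ 10.1 km/s

Ignition mass of stage 1 = 164,000+23,300 + 28,300+4,400 + 5,370 = 225,370 kg.
Stage 1: m₀ = 225,370 kg, m_f = 225,370 − 164,000 = 61,370 kg; Δv = 406×9.81×ln(3.672) = 3982.9×1.3008 ≈ 5181 m/s.
Stage 2: m₀ = 38,070 kg, m_f = 38,070 − 28,300 = 9,770 kg; Δv = 371×9.81×ln(3.897) = 3639.5×1.3601 ≈ 4950 m/s.
Total Δv = 5181 + 4950 = 10131 m/s.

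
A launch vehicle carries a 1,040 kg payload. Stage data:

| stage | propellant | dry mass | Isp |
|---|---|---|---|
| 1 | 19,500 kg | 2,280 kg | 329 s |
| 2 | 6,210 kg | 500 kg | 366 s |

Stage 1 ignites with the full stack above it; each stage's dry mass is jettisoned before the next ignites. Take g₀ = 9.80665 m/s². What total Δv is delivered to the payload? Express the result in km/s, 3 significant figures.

Ignition mass of stage 1 = 19,500+2,280 + 6,210+500 + 1,040 = 29,530 kg.
Stage 1: m₀ = 29,530 kg, m_f = 29,530 − 19,500 = 10,030 kg; Δv = 329×9.80665×ln(2.944) = 3226.4×1.0798 ≈ 3484 m/s.
Stage 2: m₀ = 7,750 kg, m_f = 7,750 − 6,210 = 1,540 kg; Δv = 366×9.80665×ln(5.032) = 3589.2×1.6159 ≈ 5800 m/s.
Total Δv = 3484 + 5800 = 9284 m/s.

Δv ≈ 9.28 km/s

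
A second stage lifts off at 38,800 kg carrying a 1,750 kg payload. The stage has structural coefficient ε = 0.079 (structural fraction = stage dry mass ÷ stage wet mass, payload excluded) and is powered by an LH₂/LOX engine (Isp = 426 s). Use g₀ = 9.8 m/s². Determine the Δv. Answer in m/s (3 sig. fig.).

Δv ≈ 8830 m/s

Stage wet mass = m₀ − payload = 38,800 − 1,750 = 37,050 kg.
Stage dry mass = ε × stage wet mass = 0.079 × 37,050 = 2,926.95 kg.
Burnout mass m_f = stage dry + payload = 2,926.95 + 1,750 = 4,676.95 kg.
v_e = Isp · g₀ = 426 × 9.8 = 4174.8 m/s.
From the ideal rocket equation, Δv = v_e · ln(38,800/4,676.95) = 4174.8 × ln(8.296) = 4174.8 × 2.1158 ≈ 8833 m/s.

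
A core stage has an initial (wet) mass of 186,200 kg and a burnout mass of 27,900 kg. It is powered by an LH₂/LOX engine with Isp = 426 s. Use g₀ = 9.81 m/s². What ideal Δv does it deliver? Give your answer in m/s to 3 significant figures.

Δv ≈ 7930 m/s

v_e = Isp · g₀ = 426 × 9.81 = 4179.1 m/s.
By the Tsiolkovsky rocket equation, Δv = v_e · ln(m₀/m_f) = 4179.1 × ln(6.674) = 4179.1 × 1.8982 ≈ 7932.7 m/s.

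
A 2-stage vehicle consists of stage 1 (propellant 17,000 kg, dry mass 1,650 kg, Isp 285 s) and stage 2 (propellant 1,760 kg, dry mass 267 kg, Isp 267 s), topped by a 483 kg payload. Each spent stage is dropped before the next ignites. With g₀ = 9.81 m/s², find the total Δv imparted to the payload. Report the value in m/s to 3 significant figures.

Δv ≈ 7710 m/s

Ignition mass of stage 1 = 17,000+1,650 + 1,760+267 + 483 = 21,160 kg.
Stage 1: m₀ = 21,160 kg, m_f = 21,160 − 17,000 = 4,160 kg; Δv = 285×9.81×ln(5.087) = 2795.9×1.6266 ≈ 4548 m/s.
Stage 2: m₀ = 2,510 kg, m_f = 2,510 − 1,760 = 750 kg; Δv = 267×9.81×ln(3.347) = 2619.3×1.2080 ≈ 3164 m/s.
Total Δv = 4548 + 3164 = 7712 m/s.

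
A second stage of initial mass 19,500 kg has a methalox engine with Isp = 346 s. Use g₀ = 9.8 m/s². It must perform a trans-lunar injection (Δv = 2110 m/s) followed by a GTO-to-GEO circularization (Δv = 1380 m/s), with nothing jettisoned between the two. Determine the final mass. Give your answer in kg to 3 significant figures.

v_e = Isp · g₀ = 346 × 9.8 = 3390.8 m/s.
After the first burn: m = 19500 × exp(−2110/3390.8) = 19500 × 0.53672 = 10,466 kg.
After the second burn: m = 10,466 × exp(−1380/3390.8) = 10,466 × 0.66566 = 6,966.8 kg.

final mass ≈ 6970 kg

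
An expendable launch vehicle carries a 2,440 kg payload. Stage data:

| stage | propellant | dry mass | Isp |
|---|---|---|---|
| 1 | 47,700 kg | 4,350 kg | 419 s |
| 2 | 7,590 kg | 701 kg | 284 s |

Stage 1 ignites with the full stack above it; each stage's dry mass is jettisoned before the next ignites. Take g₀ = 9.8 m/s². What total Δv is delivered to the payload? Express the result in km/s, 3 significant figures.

Ignition mass of stage 1 = 47,700+4,350 + 7,590+701 + 2,440 = 62,781 kg.
Stage 1: m₀ = 62,781 kg, m_f = 62,781 − 47,700 = 15,081 kg; Δv = 419×9.8×ln(4.163) = 4106.2×1.4262 ≈ 5856 m/s.
Stage 2: m₀ = 10,731 kg, m_f = 10,731 − 7,590 = 3,141 kg; Δv = 284×9.8×ln(3.416) = 2783.2×1.2286 ≈ 3419 m/s.
Total Δv = 5856 + 3419 = 9275 m/s.

Δv ≈ 9.28 km/s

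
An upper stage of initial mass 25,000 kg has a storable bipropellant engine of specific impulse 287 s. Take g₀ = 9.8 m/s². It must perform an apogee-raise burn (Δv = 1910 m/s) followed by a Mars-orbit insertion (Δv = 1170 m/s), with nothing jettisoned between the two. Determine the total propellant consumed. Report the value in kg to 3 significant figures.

v_e = Isp · g₀ = 287 × 9.8 = 2812.6 m/s.
After the first burn: m = 25000 × exp(−1910/2812.6) = 25000 × 0.50708 = 12,677 kg.
After the second burn: m = 12,677 × exp(−1170/2812.6) = 12,677 × 0.65969 = 8,362.89 kg.
Total propellant = m₀ − m_final = 25000 − 8,362.89 = 16,637.11 kg.

total propellant consumed ≈ 16600 kg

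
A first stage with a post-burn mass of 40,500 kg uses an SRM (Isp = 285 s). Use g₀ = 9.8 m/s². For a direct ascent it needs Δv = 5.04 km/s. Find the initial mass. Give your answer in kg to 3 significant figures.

v_e = Isp · g₀ = 285 × 9.8 = 2793.0 m/s.
Rocket equation: m₀/m_f = exp(Δv / v_e) = exp(5040 / 2793.0) = exp(1.8045) = 6.0770.
m₀ = m_f × 6.0770 = 40,500 × 6.0770 = 246,119 kg.

initial mass ≈ 246000 kg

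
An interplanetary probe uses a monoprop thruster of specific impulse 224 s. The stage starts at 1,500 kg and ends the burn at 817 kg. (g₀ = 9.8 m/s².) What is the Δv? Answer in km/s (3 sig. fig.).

v_e = Isp · g₀ = 224 × 9.8 = 2195.2 m/s.
Using Δv = v_e ln(m₀/m_f): Δv = v_e · ln(m₀/m_f) = 2195.2 × ln(1.836) = 2195.2 × 0.6076 ≈ 1333.8 m/s.

Δv ≈ 1.33 km/s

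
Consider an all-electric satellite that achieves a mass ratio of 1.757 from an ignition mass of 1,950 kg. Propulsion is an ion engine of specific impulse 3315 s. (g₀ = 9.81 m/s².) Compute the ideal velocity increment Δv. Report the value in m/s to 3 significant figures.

v_e = Isp · g₀ = 3315 × 9.81 = 32520.2 m/s.
Δv = v_e · ln(1.757) = 32520.2 × 0.5636 ≈ 18328.6 m/s.

Δv ≈ 18300 m/s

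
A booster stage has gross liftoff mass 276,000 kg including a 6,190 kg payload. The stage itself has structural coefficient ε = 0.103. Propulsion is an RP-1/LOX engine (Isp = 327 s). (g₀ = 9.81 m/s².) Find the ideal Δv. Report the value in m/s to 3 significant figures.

Δv ≈ 6720 m/s

Stage wet mass = m₀ − payload = 276,000 − 6,190 = 269,810 kg.
Stage dry mass = ε × stage wet mass = 0.103 × 269,810 = 27,790.4 kg.
Burnout mass m_f = stage dry + payload = 27,790.4 + 6,190 = 33,980.4 kg.
v_e = Isp · g₀ = 327 × 9.81 = 3207.9 m/s.
Rocket equation: Δv = v_e · ln(276,000/33,980.4) = 3207.9 × ln(8.122) = 3207.9 × 2.0946 ≈ 6719 m/s.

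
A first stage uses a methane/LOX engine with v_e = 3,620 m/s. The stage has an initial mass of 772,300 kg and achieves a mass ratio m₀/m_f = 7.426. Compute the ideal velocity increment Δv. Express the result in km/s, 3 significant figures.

Δv ≈ 7.26 km/s

Using Δv = v_e ln(m₀/m_f): Δv = v_e · ln(7.426) = 3620.0 × 2.0050 ≈ 7258.1 m/s.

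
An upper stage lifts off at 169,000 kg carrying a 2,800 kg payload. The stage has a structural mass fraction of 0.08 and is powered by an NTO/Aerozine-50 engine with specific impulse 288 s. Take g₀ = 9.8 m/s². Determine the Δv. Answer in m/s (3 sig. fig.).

Stage wet mass = m₀ − payload = 169,000 − 2,800 = 166,200 kg.
Stage dry mass = ε × stage wet mass = 0.08 × 166,200 = 13,296 kg.
Burnout mass m_f = stage dry + payload = 13,296 + 2,800 = 16,096 kg.
v_e = Isp · g₀ = 288 × 9.8 = 2822.4 m/s.
Δv = v_e · ln(169,000/16,096) = 2822.4 × ln(10.5) = 2822.4 × 2.3513 ≈ 6636 m/s.

Δv ≈ 6640 m/s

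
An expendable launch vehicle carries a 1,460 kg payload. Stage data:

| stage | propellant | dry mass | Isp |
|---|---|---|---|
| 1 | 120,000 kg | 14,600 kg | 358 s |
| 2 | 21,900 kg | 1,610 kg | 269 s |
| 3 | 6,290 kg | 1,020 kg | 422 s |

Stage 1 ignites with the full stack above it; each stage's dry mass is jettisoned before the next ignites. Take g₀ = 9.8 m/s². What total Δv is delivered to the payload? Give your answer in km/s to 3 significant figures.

Δv ≈ 12.7 km/s

Ignition mass of stage 1 = 120,000+14,600 + 21,900+1,610 + 6,290+1,020 + 1,460 = 166,880 kg.
Stage 1: m₀ = 166,880 kg, m_f = 166,880 − 120,000 = 46,880 kg; Δv = 358×9.8×ln(3.56) = 3508.4×1.2697 ≈ 4455 m/s.
Stage 2: m₀ = 32,280 kg, m_f = 32,280 − 21,900 = 10,380 kg; Δv = 269×9.8×ln(3.11) = 2636.2×1.1346 ≈ 2991 m/s.
Stage 3: m₀ = 8,770 kg, m_f = 8,770 − 6,290 = 2,480 kg; Δv = 422×9.8×ln(3.536) = 4135.6×1.2631 ≈ 5224 m/s.
Total Δv = 4455 + 2991 + 5224 = 12670 m/s.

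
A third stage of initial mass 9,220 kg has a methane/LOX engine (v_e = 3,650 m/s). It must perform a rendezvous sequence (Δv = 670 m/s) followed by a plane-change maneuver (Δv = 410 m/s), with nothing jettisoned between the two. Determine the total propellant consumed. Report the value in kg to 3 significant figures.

After the first burn: m = 9220 × exp(−670/3650.0) = 9220 × 0.83230 = 7,673.81 kg.
After the second burn: m = 7,673.81 × exp(−410/3650.0) = 7,673.81 × 0.89375 = 6,858.47 kg.
Total propellant = m₀ − m_final = 9220 − 6,858.47 = 2,361.53 kg.

total propellant consumed ≈ 2360 kg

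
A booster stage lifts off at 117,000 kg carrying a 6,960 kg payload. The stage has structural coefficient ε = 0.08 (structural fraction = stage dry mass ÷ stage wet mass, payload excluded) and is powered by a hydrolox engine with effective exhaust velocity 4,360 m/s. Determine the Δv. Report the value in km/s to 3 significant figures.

Stage wet mass = m₀ − payload = 117,000 − 6,960 = 110,040 kg.
Stage dry mass = ε × stage wet mass = 0.08 × 110,040 = 8,803.2 kg.
Burnout mass m_f = stage dry + payload = 8,803.2 + 6,960 = 15,763.2 kg.
From the ideal rocket equation, Δv = v_e · ln(117,000/15,763.2) = 4360.0 × ln(7.422) = 4360.0 × 2.0045 ≈ 8740 m/s.

Δv ≈ 8.74 km/s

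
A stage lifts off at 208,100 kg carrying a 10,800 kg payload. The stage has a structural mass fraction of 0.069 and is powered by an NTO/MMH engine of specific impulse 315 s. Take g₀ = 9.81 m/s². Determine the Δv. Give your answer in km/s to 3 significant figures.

Δv ≈ 6.62 km/s

Stage wet mass = m₀ − payload = 208,100 − 10,800 = 197,300 kg.
Stage dry mass = ε × stage wet mass = 0.069 × 197,300 = 13,613.7 kg.
Burnout mass m_f = stage dry + payload = 13,613.7 + 10,800 = 24,413.7 kg.
v_e = Isp · g₀ = 315 × 9.81 = 3090.2 m/s.
Δv = v_e · ln(208,100/24,413.7) = 3090.2 × ln(8.524) = 3090.2 × 2.1429 ≈ 6622 m/s.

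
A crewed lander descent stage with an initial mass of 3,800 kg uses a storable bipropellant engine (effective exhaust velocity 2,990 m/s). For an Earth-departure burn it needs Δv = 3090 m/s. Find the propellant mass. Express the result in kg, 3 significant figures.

propellant mass ≈ 2450 kg

By the Tsiolkovsky rocket equation, m₀/m_f = exp(Δv / v_e) = exp(3090 / 2990.0) = exp(1.0334) = 2.8107.
m_f = 3,800 / 2.8107 = 1,351.98 kg, so propellant = m₀ − m_f = 3,800 − 1,351.98 = 2,448.02 kg.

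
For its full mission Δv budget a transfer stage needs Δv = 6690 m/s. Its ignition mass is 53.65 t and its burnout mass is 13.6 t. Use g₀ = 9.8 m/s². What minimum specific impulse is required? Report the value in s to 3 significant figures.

ln(m₀/m_f) = ln(53650/13600) = ln(3.945) = 1.3724.
From the ideal rocket equation, v_e = Δv / ln(m₀/m_f) = 6690 / 1.3724 = 4874.6 m/s.
Isp = v_e / g₀ = 4874.6 / 9.8 = 497.4 s.

Isp ≈ 497 s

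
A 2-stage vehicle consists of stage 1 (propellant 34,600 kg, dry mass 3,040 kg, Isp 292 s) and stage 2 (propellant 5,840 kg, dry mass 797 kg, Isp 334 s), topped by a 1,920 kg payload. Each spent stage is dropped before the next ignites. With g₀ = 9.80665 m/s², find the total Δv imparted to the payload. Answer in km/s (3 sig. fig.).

Δv ≈ 7.72 km/s

Ignition mass of stage 1 = 34,600+3,040 + 5,840+797 + 1,920 = 46,197 kg.
Stage 1: m₀ = 46,197 kg, m_f = 46,197 − 34,600 = 11,597 kg; Δv = 292×9.80665×ln(3.984) = 2863.5×1.3822 ≈ 3958 m/s.
Stage 2: m₀ = 8,557 kg, m_f = 8,557 − 5,840 = 2,717 kg; Δv = 334×9.80665×ln(3.149) = 3275.4×1.1472 ≈ 3758 m/s.
Total Δv = 3958 + 3758 = 7716 m/s.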